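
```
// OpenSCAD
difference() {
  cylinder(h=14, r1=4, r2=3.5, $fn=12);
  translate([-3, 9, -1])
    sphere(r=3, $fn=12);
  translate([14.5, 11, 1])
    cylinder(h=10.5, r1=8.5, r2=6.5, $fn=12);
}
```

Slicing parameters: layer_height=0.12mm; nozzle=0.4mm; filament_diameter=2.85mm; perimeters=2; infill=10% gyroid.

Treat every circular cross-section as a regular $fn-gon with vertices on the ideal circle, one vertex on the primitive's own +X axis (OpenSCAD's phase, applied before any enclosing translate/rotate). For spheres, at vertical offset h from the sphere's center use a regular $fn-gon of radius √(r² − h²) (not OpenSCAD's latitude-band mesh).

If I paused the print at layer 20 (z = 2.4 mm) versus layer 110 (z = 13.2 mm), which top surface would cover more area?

Layer 20 (z = 2.4): the cone contributes a regular 12-gon of circumradius 3.914 (interpolated between r1=4 and r2=3.5 at t=0.171) (area = (12/2)·3.914²·sin(360°/12) = 45.96 mm²); the sphere at (-3, 9) is not intersected at this z (|z−center|=3.400 > r=3); the cone at (14.5, 11) (r1=8.5→r2=6.5) has section circumradius 8.233 here — a regular 12-gon (area = (12/2)·8.233²·sin(360°/12) = 203.36 mm²); Subtracting the remaining from the first: starting from the cone (45.96 mm²), the cone at (14.5, 11) misses the remaining region (no effect) — area = 45.96 mm². So its area = 45.96 mm². Layer 110 (z = 13.2): the cone: at t=0.943 of its height the radius interpolates to r₁+(r₂−r₁)t = 3.529, giving a regular 12-gon of that circumradius (area = (12/2)·3.529²·sin(360°/12) = 37.35 mm²); the sphere at (-3, 9) is not intersected at this z (|z−center|=14.200 > r=3); the cone at (14.5, 11) does not reach this height (z outside [1, 11.5]); After the difference (first − rest): none of the subtracted shapes is present at this height, so the cone is unchanged — area = 37.35 mm². So its area = 37.35 mm². Layer 20 is larger (45.96 vs 37.35 mm²).

layer 20 (z = 2.4 mm)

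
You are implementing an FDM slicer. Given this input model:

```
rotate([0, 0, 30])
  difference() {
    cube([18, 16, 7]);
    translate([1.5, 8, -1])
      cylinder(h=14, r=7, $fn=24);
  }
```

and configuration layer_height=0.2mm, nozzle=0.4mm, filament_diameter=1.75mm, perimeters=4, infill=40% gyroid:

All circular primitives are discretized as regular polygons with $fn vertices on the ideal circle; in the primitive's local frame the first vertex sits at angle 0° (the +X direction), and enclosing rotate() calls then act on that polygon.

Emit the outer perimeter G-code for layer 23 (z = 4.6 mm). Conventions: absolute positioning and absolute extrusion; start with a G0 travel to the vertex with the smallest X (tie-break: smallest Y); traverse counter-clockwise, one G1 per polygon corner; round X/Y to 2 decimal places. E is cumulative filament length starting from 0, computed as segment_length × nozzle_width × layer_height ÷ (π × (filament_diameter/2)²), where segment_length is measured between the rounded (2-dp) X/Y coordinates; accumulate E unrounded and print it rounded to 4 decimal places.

G0 X-8.00 Y13.86 Z4.60
G1 X-7.40 Y12.82 E0.0399
G1 X-6.20 Y13.74 E0.0902
G1 X-4.51 Y14.44 E0.1511
G1 X-2.70 Y14.68 E0.2118
G1 X-0.89 Y14.44 E0.2725
G1 X0.80 Y13.74 E0.3334
G1 X2.25 Y12.63 E0.3941
G1 X3.36 Y11.18 E0.4548
G1 X4.06 Y9.49 E0.5157
G1 X4.30 Y7.68 E0.5764
G1 X4.06 Y5.87 E0.6371
G1 X3.36 Y4.18 E0.6980
G1 X2.25 Y2.73 E0.7587
G1 X0.80 Y1.62 E0.8194
G1 X-0.60 Y1.04 E0.8698
G1 X0.00 Y0.00 E0.9098
G1 X15.59 Y9.00 E1.5085
G1 X7.59 Y22.86 E2.0408
G1 X-8.00 Y13.86 E2.6395

At z = 4.6 mm: the cube (footprint 18×16) is included at this height; the cylinder at (1.5, 8): section is a regular 24-gon, circumradius r=7; After the difference (first − rest): starting from the 18×16 cube, the r=7 cylinder at (1.5, 8) partially overlaps it — only the 96.80 mm² overlap (of its 152.19 mm²) is removed, clipping the outline — 1 connected region; (whole slice rotated 30° about Z — lengths, areas and connectivity unchanged). The outline is a single polygon with 19 vertices. Extrusion per mm of travel: 0.4 × 0.2 / (π × 0.875²) = 0.033260. Accumulating E over each segment gives final E = 2.6395.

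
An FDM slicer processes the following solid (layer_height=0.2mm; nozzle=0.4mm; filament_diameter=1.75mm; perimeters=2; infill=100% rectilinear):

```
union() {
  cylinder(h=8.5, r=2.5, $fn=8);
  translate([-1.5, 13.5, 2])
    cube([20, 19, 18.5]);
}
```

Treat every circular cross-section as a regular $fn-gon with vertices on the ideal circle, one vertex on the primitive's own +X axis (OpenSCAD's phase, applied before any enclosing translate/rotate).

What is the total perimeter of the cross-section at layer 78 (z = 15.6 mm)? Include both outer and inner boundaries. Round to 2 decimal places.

At z = 15.6 mm: the cylinder is not intersected at this z (z outside [0, 8.5]); the cube at (-1.5, 13.5) is present — its section is the full 20×19 rectangle (perimeter 78.00 mm); Combining (union): only the 20×19 cube at (-1.5, 13.5) is present, so the union is just that shape — boundary = 78.00 mm. Overall, the cross-section is a single solid region. Total boundary length (outer) = 78.00 mm.

78.00 mm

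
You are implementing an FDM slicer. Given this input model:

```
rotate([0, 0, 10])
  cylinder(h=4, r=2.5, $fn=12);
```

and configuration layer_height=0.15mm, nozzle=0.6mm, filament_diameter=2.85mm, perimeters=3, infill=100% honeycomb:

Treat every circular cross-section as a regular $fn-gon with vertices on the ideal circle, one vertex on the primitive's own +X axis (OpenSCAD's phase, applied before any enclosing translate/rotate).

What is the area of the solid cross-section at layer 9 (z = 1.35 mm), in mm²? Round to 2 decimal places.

At z = 1.35 mm: the r=2.5 cylinder contributes a regular 12-gon of circumradius 2.5 (area = (12/2)·2.500²·sin(360°/12) = 18.75 mm²); (whole slice rotated 10° about Z — lengths, areas and connectivity unchanged). Overall, the cross-section is a single solid region. Net area = 18.75 mm².

18.75 mm²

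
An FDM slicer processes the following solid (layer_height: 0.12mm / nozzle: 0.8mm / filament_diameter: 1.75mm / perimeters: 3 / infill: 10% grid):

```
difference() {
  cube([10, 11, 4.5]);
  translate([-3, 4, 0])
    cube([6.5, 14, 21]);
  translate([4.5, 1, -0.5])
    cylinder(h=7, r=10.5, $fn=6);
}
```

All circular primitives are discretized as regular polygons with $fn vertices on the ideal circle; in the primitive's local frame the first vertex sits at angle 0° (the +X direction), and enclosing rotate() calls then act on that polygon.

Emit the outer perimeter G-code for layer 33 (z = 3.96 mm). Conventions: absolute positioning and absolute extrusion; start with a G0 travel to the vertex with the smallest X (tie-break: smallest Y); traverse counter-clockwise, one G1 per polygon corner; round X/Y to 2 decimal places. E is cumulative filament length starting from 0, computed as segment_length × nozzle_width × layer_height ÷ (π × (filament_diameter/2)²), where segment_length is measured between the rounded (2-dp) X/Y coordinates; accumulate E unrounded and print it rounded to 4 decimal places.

At z = 3.96 mm: the cube is present — its section is the full 10×11 rectangle; the cube at (-3, 4) is present — its section is the full 6.5×14 rectangle; the r=10.5 cylinder at (4.5, 1) contributes a regular 6-gon of circumradius 10.5; Taking the first minus the rest: starting from the 10×11 cube, the 6.5×14 cube at (-3, 4) partially overlaps it — only the 24.50 mm² overlap (of its 91.00 mm²) is removed, clipping the outline; the r=10.5 cylinder at (4.5, 1) partially overlaps it — only the 79.55 mm² overlap (of its 286.44 mm²) is removed, clipping the outline — 1 connected region. The outline is a single polygon with 5 vertices. Extrusion per mm of travel: 0.8 × 0.12 / (π × 0.875²) = 0.039912. Accumulating E over each segment gives final E = 0.6185.

G0 X3.50 Y10.09 Z3.96
G1 X9.75 Y10.09 E0.2495
G1 X10.00 Y9.66 E0.2693
G1 X10.00 Y11.00 E0.3228
G1 X3.50 Y11.00 E0.5822
G1 X3.50 Y10.09 E0.6185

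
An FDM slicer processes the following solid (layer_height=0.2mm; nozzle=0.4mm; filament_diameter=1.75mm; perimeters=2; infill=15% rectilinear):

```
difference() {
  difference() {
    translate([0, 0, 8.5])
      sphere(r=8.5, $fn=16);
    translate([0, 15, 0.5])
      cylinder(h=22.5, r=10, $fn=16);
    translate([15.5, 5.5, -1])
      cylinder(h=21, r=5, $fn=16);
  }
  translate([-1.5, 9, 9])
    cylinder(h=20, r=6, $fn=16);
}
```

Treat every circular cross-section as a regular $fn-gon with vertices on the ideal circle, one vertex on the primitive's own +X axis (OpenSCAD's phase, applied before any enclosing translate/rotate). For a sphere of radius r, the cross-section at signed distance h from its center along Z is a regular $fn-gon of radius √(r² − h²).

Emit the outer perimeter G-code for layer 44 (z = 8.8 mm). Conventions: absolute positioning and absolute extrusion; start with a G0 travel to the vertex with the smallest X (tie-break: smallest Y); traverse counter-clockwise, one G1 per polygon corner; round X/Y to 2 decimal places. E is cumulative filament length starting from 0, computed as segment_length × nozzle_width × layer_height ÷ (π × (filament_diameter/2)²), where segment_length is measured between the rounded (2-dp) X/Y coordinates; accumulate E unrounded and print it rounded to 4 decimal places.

G0 X-8.49 Y0.00 Z8.80
G1 X-7.85 Y-3.25 E0.1102
G1 X-6.01 Y-6.01 E0.2205
G1 X-3.25 Y-7.85 E0.3308
G1 X0.00 Y-8.49 E0.4410
G1 X3.25 Y-7.85 E0.5512
G1 X6.01 Y-6.01 E0.6615
G1 X7.85 Y-3.25 E0.7718
G1 X8.49 Y0.00 E0.8820
G1 X7.85 Y3.25 E0.9922
G1 X6.01 Y6.01 E1.1025
G1 X5.10 Y6.61 E1.1387
G1 X3.83 Y5.76 E1.1896
G1 X0.00 Y5.00 E1.3194
G1 X-3.83 Y5.76 E1.4493
G1 X-5.10 Y6.61 E1.5001
G1 X-6.01 Y6.01 E1.5364
G1 X-7.85 Y3.25 E1.6467
G1 X-8.49 Y0.00 E1.7569

At z = 8.8 mm: the r=8.5 sphere contributes a regular 16-gon of circumradius √(8.5²−0.3²) = 8.495; the r=10 cylinder at (0, 15) gives a regular 16-gon of circumradius 10 (constant along its height); the r=5 cylinder at (15.5, 5.5) gives a regular 16-gon of circumradius 5 (constant along its height); After the difference (first − rest): starting from the r=8.5 sphere, the r=10 cylinder at (0, 15) partially overlaps it — only the 22.93 mm² overlap (of its 306.15 mm²) is removed, clipping the outline; the r=5 cylinder at (15.5, 5.5) misses the remaining region (no effect) — 1 connected region; the cylinder at (-1.5, 9) is not intersected at this z (z outside [9, 29]); Taking the first minus the rest: none of the subtracted shapes is present at this height, so the result so far is unchanged — 1 connected region. The outline is a single polygon with 18 vertices. Extrusion per mm of travel: 0.4 × 0.2 / (π × 0.875²) = 0.033260. Accumulating E over each segment gives final E = 1.7569.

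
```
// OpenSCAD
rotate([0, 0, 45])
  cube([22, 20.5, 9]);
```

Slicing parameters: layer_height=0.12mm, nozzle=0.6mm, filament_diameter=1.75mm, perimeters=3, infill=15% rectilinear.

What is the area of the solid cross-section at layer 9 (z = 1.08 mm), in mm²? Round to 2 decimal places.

At z = 1.08 mm: the cube is present — its section is the full 22×20.5 rectangle (area 451.00 mm²); (whole slice rotated 45° about Z — lengths, areas and connectivity unchanged). Overall, the cross-section is a single solid region. Net area = 451.00 mm².

451.00 mm²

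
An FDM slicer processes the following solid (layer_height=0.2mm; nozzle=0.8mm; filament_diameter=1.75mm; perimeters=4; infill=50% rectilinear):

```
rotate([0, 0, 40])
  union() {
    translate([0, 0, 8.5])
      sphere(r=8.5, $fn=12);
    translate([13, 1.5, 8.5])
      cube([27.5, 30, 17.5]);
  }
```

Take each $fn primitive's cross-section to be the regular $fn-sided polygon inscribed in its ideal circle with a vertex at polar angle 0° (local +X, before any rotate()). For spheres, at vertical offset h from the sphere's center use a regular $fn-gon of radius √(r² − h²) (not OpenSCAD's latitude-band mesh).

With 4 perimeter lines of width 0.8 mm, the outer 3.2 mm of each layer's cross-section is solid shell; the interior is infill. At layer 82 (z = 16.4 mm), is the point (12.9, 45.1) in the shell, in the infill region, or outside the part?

At z = 16.4 mm: the r=8.5 sphere contributes a regular 12-gon of circumradius √(8.5²−7.9²) = 3.137; the cube at (13, 1.5) is present — its section is the full 27.5×30 rectangle; Merging all regions: the 2 present regions are separate (no shared area or edge), so areas and boundary lengths simply add and each stays a separate island — 2 connected regions; (rotated 40° about Z; rotation is an isometry so areas/perimeters/island counts are preserved). Overall, the cross-section has 2 separate islands. Undo the 40° rotation: the query point maps to (38.872, 26.257) in the un-rotated model frame. The nearest boundary edge runs (40.50, 31.50)→(40.50, 1.50); distance from the point to it = 1.63 mm. (Shell/infill is judged within the island containing the point — the largest one.) The point is inside the cross-section, 1.63 mm from the nearest boundary — within the 3.2 mm shell band (4 × 0.8).

shell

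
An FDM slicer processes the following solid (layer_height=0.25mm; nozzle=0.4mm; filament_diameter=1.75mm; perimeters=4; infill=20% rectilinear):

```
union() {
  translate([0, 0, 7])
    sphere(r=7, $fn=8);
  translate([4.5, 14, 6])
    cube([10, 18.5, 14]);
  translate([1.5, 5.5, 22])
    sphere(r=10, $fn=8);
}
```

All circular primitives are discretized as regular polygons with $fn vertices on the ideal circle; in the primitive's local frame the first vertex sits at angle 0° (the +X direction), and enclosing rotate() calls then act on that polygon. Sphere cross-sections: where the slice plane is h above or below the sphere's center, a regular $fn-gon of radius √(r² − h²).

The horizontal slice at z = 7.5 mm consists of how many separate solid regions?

2

At z = 7.5 mm: the sphere: section is a regular 8-gon, circumradius = √(r²−h²) = √(7²−0.5²) = 6.982; the cube at (4.5, 14) is present — its section is the full 10×18.5 rectangle; the sphere at (1.5, 5.5) does not reach this height (|z−center|=14.500 > r=10); Taking the union: the 2 present regions are separate (no shared area or edge), so areas and boundary lengths simply add and each stays a separate island — 2 connected regions. The result has 2 disconnected regions.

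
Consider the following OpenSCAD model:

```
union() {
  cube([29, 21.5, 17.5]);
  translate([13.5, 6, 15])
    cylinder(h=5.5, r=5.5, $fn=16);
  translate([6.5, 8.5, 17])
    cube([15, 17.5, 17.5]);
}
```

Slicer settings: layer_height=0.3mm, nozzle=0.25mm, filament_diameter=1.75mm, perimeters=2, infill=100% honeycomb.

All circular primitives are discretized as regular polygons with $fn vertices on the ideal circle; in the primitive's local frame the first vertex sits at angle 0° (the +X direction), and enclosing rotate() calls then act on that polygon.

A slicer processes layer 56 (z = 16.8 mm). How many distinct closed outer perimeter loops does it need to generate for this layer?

1

At z = 16.8 mm: the cube is present — its section is the full 29×21.5 rectangle; the cylinder at (13.5, 6): section is a regular 16-gon, circumradius r=5.5; the cube at (6.5, 8.5) does not reach this height (z outside [17, 34.5]); Combining (union): the r=5.5 cylinder at (13.5, 6) lies entirely inside the 29×21.5 cube, so the union is just the 29×21.5 cube — 1 connected region. The result has 1 disconnected region.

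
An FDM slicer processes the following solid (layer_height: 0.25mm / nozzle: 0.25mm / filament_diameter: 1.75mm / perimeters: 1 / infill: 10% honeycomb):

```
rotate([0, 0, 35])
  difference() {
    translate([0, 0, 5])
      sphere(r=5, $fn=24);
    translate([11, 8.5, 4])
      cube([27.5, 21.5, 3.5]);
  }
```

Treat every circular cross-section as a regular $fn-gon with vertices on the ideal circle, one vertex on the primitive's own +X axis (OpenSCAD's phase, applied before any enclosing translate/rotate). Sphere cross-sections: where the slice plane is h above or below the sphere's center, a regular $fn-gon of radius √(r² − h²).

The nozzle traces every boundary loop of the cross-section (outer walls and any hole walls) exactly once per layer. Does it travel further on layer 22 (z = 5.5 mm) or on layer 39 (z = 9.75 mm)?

layer 22 (z = 5.5 mm)

Layer 22 (z = 5.5): the r=5 sphere contributes a regular 24-gon of circumradius √(5²−0.5²) = 4.975 (perimeter = 2·24·4.975·sin(180°/24) = 31.17 mm); the cube at (11, 8.5) is present — its section is the full 27.5×21.5 rectangle (perimeter 98.00 mm); Subtracting the remaining from the first: starting from the r=5 sphere, the 27.5×21.5 cube at (11, 8.5) misses the remaining region (no effect) — boundary = 31.17 mm; (whole slice rotated 35° about Z — lengths, areas and connectivity unchanged). So its perimeter = 31.17 mm. Layer 39 (z = 9.75): the r=5 sphere slices to a regular 24-gon of circumradius 1.561 (√(r²−h²) with h=4.75 from center) (perimeter = 2·24·1.561·sin(180°/24) = 9.78 mm); the cube at (11, 8.5) is not intersected at this z (z outside [4, 7.5]); Subtracting the remaining from the first: none of the subtracted shapes is present at this height, so the r=5 sphere is unchanged — boundary = 9.78 mm; (rotated 35° about Z; rotation is an isometry so areas/perimeters/island counts are preserved). So its perimeter = 9.78 mm. Layer 22 is larger (31.17 vs 9.78 mm).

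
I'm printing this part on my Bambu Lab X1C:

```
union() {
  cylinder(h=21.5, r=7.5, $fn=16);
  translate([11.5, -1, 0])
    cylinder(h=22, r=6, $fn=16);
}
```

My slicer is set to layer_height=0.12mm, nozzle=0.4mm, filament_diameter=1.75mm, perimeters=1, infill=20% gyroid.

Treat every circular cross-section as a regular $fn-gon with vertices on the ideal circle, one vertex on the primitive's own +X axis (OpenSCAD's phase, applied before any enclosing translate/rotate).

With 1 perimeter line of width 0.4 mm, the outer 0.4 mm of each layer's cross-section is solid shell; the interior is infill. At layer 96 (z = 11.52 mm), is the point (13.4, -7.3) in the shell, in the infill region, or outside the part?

At z = 11.52 mm: the r=7.5 cylinder contributes a regular 16-gon of circumradius 7.5; the cylinder at (11.5, -1): section is a regular 16-gon, circumradius r=6; Combining (union): the regions partially overlap (shared area 7.98 mm²), so overlapping operands fuse into one piece — 1 connected region. Overall, the cross-section is a single solid region. The nearest boundary edge runs (13.80, -6.54)→(11.50, -7.00); distance from the point to it = 0.66 mm. The point is not inside any of the regions above, so it lies outside the cross-section (0.66 mm from the nearest boundary).

outside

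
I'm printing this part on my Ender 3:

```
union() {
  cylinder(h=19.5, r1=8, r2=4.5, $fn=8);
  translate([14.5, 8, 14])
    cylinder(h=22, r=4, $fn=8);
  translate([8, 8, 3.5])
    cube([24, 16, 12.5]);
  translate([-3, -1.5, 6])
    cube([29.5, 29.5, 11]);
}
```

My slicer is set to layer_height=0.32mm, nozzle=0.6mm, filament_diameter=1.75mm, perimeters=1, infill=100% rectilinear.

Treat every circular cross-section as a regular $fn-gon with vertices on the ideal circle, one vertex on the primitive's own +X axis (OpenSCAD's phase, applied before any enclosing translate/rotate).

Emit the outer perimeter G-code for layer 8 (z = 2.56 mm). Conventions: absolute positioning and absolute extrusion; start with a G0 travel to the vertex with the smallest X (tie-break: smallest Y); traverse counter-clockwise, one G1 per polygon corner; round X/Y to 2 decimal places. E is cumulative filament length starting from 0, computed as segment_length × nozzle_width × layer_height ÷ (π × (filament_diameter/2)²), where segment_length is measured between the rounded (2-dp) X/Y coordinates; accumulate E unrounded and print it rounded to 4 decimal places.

At z = 2.56 mm: the cone: at t=0.131 of its height the radius interpolates to r₁+(r₂−r₁)t = 7.541, giving a regular 8-gon of that circumradius; the cylinder at (14.5, 8) is absent (z outside [14, 36]); the cube at (8, 8) does not reach this height (z outside [3.5, 16]); the cube at (-3, -1.5) is not intersected at this z (z outside [6, 17]); Taking the union: only the cone is present, so the union is just that shape — 1 connected region. The outline is a single polygon with 8 vertices. Extrusion per mm of travel: 0.6 × 0.32 / (π × 0.875²) = 0.079824. Accumulating E over each segment gives final E = 3.6847.

G0 X-7.54 Y0.00 Z2.56
G1 X-5.33 Y-5.33 E0.4606
G1 X0.00 Y-7.54 E0.9212
G1 X5.33 Y-5.33 E1.3818
G1 X7.54 Y0.00 E1.8423
G1 X5.33 Y5.33 E2.3029
G1 X0.00 Y7.54 E2.7635
G1 X-5.33 Y5.33 E3.2241
G1 X-7.54 Y0.00 E3.6847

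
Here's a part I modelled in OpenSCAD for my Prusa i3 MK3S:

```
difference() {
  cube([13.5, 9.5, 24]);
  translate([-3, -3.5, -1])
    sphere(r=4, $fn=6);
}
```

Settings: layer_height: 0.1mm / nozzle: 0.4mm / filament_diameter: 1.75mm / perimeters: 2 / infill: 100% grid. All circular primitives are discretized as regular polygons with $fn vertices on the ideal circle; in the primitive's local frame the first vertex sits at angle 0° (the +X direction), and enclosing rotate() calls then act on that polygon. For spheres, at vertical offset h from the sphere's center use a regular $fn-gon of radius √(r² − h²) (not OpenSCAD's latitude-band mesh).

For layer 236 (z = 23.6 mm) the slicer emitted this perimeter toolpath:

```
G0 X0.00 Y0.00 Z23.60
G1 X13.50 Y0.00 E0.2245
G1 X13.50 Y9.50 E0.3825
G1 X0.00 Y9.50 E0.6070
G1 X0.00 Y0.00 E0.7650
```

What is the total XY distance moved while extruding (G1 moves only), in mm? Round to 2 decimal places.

Sum the Euclidean lengths of each G1 segment: total = 46.00 mm.

46.00 mm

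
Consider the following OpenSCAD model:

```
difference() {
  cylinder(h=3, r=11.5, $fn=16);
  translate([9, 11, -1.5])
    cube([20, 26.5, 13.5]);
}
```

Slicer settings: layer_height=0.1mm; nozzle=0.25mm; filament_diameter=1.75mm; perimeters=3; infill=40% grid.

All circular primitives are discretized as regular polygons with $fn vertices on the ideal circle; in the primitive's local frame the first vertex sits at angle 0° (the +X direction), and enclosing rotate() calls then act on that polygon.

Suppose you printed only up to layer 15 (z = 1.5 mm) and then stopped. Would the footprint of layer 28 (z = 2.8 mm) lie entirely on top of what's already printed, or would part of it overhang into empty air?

Compare the two slices. At z = 1.5: the r=11.5 cylinder contributes a regular 16-gon of circumradius 11.5 (area = (16/2)·11.500²·sin(360°/16) = 404.88 mm²); the cube at (9, 11) (footprint 20×26.5) is included at this height (area 530.00 mm²); Taking the first minus the rest: starting from the r=11.5 cylinder (404.88 mm²), the 20×26.5 cube at (9, 11) misses the remaining region (no effect) — area = 404.88 mm². At z = 2.8: the r=11.5 cylinder contributes a regular 16-gon of circumradius 11.5 (area = (16/2)·11.500²·sin(360°/16) = 404.88 mm²); the 20×26.5 cube at (9, 11) contributes its full rectangle (area 530.00 mm²); Taking the first minus the rest: starting from the r=11.5 cylinder (404.88 mm²), the 20×26.5 cube at (9, 11) misses the remaining region (no effect) — area = 404.88 mm². Checking containment: the cross-section at z = 2.8 is a subset of the cross-section at z = 1.5.

entirely on top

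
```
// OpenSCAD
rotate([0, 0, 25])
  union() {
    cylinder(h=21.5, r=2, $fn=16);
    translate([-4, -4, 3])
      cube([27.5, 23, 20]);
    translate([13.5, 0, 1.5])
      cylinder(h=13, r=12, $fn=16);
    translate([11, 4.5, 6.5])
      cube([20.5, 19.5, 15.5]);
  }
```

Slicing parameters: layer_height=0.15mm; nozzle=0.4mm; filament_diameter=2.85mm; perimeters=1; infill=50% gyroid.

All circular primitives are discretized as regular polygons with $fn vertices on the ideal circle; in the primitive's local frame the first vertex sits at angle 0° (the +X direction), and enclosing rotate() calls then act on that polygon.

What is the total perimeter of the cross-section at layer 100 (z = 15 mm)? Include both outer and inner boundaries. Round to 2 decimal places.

127.00 mm

At z = 15 mm: the r=2 cylinder contributes a regular 16-gon of circumradius 2 (perimeter = 2·16·2.000·sin(180°/16) = 12.49 mm); the 27.5×23 cube at (-4, -4) contributes its full rectangle (perimeter 101.00 mm); the cylinder at (13.5, 0) is not intersected at this z (z outside [1.5, 14.5]); the 20.5×19.5 cube at (11, 4.5) contributes its full rectangle (perimeter 80.00 mm); Taking the union: the regions partially overlap (shared area 193.50 mm²), so the edge portions inside another operand are dropped and the merged outline is re-measured after clipping — boundary = 127.00 mm; (rotated 25° about Z; rotation is an isometry so areas/perimeters/island counts are preserved). Overall, the cross-section is a single solid region. Total boundary length (outer) = 127.00 mm.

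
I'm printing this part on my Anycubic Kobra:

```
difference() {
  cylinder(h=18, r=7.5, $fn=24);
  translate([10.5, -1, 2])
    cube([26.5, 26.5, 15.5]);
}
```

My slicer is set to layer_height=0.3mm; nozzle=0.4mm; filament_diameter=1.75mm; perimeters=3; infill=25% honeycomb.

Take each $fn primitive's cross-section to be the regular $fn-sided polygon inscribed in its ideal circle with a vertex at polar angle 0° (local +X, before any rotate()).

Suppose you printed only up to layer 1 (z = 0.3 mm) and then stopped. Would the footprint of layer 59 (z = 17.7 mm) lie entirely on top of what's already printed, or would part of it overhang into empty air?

Compare the two slices. At z = 0.3: the cylinder: section is a regular 24-gon, circumradius r=7.5 (area = (24/2)·7.500²·sin(360°/24) = 174.70 mm²); the cube at (10.5, -1) is not intersected at this z (z outside [2, 17.5]); Subtracting the remaining from the first: none of the subtracted shapes is present at this height, so the r=7.5 cylinder is unchanged — area = 174.70 mm². At z = 17.7: the r=7.5 cylinder gives a regular 24-gon of circumradius 7.5 (constant along its height) (area = (24/2)·7.500²·sin(360°/24) = 174.70 mm²); the cube at (10.5, -1) is absent (z outside [2, 17.5]); Taking the first minus the rest: none of the subtracted shapes is present at this height, so the r=7.5 cylinder is unchanged — area = 174.70 mm². Checking containment: the cross-section at z = 17.7 is a subset of the cross-section at z = 0.3.

entirely on top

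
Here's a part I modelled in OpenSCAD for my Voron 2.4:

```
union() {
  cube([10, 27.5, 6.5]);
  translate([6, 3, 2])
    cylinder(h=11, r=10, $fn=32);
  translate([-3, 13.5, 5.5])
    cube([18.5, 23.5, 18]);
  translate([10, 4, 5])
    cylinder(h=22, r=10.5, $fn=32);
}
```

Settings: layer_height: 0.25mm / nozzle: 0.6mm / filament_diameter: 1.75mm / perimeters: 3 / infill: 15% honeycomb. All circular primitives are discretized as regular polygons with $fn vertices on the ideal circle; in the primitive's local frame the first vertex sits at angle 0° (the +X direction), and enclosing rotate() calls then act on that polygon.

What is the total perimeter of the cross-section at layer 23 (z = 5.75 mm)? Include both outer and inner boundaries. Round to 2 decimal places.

129.53 mm

At z = 5.75 mm: the 10×27.5 cube contributes its full rectangle (perimeter 75.00 mm); the r=10 cylinder at (6, 3) contributes a regular 32-gon of circumradius 10 (perimeter = 2·32·10.000·sin(180°/32) = 62.73 mm); the 18.5×23.5 cube at (-3, 13.5) contributes its full rectangle (perimeter 84.00 mm); the r=10.5 cylinder at (10, 4) gives a regular 32-gon of circumradius 10.5 (constant along its height) (perimeter = 2·32·10.500·sin(180°/32) = 65.87 mm); Combining (union): the regions partially overlap (shared area 518.07 mm²), so the edge portions inside another operand are dropped and the merged outline is re-measured after clipping — boundary = 129.53 mm. Overall, the cross-section is a single solid region. Total boundary length (outer) = 129.53 mm.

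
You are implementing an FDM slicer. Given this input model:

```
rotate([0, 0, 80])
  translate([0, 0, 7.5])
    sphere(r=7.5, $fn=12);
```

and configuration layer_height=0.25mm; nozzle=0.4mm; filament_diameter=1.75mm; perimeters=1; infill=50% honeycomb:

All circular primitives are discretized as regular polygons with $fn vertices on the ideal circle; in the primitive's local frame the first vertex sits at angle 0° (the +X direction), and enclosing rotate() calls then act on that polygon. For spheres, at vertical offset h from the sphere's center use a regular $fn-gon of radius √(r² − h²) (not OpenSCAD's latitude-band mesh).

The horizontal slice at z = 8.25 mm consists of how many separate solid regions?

1

At z = 8.25 mm: the sphere: section is a regular 12-gon, circumradius = √(r²−h²) = √(7.5²−0.75²) = 7.462; (rotated 80° about Z; rotation is an isometry so areas/perimeters/island counts are preserved). The result has 1 disconnected region.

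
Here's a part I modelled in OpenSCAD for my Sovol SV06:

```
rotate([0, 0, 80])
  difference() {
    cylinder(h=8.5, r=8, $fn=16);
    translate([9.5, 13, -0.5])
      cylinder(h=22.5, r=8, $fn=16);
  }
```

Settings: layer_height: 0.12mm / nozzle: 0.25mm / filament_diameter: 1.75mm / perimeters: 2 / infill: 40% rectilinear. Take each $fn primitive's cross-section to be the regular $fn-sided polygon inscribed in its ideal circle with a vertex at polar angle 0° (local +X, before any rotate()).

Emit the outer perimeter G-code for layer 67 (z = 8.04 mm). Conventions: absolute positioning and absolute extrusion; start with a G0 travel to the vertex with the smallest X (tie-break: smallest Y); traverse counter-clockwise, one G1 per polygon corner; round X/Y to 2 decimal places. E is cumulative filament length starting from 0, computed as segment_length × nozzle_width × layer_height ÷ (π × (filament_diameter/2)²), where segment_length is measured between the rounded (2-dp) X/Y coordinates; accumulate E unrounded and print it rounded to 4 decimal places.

G0 X-7.88 Y1.39 Z8.04
G1 X-7.81 Y-1.73 E0.0389
G1 X-6.55 Y-4.59 E0.0779
G1 X-4.30 Y-6.75 E0.1168
G1 X-1.39 Y-7.88 E0.1557
G1 X1.73 Y-7.81 E0.1947
G1 X4.59 Y-6.55 E0.2336
G1 X6.75 Y-4.30 E0.2725
G1 X7.88 Y-1.39 E0.3115
G1 X7.81 Y1.73 E0.3504
G1 X6.55 Y4.59 E0.3894
G1 X4.30 Y6.75 E0.4283
G1 X1.39 Y7.88 E0.4672
G1 X-1.73 Y7.81 E0.5061
G1 X-4.59 Y6.55 E0.5451
G1 X-6.75 Y4.30 E0.5840
G1 X-7.88 Y1.39 E0.6230

At z = 8.04 mm: the r=8 cylinder gives a regular 16-gon of circumradius 8 (constant along its height); the cylinder at (9.5, 13): section is a regular 16-gon, circumradius r=8; After the difference (first − rest): starting from the r=8 cylinder, the r=8 cylinder at (9.5, 13) misses the remaining region (no effect) — 1 connected region; (whole slice rotated 80° about Z — lengths, areas and connectivity unchanged). The outline is a single polygon with 16 vertices. Extrusion per mm of travel: 0.25 × 0.12 / (π × 0.875²) = 0.012473. Accumulating E over each segment gives final E = 0.6230.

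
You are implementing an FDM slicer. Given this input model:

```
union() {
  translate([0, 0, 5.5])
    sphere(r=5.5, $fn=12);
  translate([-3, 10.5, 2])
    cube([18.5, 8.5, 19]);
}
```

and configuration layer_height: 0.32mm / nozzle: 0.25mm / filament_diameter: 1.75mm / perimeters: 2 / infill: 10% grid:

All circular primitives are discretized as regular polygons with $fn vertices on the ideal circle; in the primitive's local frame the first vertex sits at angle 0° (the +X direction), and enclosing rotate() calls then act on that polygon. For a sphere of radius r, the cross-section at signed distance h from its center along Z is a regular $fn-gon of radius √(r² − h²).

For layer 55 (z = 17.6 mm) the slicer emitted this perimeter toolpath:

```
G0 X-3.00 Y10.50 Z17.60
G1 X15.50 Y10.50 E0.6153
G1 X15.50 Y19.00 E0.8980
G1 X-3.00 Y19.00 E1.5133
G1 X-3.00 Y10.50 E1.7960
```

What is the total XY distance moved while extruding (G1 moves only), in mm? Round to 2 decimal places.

Sum the Euclidean lengths of each G1 segment: total = 54.00 mm.

54.00 mm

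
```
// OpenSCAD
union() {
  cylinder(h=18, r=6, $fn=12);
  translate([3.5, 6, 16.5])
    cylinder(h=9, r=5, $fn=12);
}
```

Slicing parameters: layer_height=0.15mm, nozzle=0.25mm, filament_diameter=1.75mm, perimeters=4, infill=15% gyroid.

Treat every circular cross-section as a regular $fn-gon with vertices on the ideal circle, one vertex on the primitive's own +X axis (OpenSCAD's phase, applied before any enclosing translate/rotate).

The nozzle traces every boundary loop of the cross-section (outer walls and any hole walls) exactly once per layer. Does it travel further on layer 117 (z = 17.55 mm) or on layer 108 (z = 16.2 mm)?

Layer 117 (z = 17.55): the r=6 cylinder gives a regular 12-gon of circumradius 6 (constant along its height) (perimeter = 2·12·6.000·sin(180°/12) = 37.27 mm); the r=5 cylinder at (3.5, 6) contributes a regular 12-gon of circumradius 5 (perimeter = 2·12·5.000·sin(180°/12) = 31.06 mm); Combining (union): the regions partially overlap (shared area 21.48 mm²), so the edge portions inside another operand are dropped and the merged outline is re-measured after clipping — boundary = 49.64 mm. So its perimeter = 49.64 mm. Layer 108 (z = 16.2): the r=6 cylinder contributes a regular 12-gon of circumradius 6 (perimeter = 2·12·6.000·sin(180°/12) = 37.27 mm); the cylinder at (3.5, 6) does not reach this height (z outside [16.5, 25.5]); Combining (union): only the r=6 cylinder is present, so the union is just that shape — boundary = 37.27 mm. So its perimeter = 37.27 mm. Layer 117 is larger (49.64 vs 37.27 mm).

layer 117 (z = 17.55 mm)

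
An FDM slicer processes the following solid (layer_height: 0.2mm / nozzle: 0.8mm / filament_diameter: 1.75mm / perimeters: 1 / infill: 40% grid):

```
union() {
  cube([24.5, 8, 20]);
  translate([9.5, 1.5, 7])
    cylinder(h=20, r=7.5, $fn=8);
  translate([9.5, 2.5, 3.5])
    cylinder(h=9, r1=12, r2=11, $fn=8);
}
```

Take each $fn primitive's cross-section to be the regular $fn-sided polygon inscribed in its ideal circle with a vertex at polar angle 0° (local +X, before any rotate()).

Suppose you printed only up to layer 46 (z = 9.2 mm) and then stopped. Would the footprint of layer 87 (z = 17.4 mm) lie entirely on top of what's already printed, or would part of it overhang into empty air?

entirely on top

Compare the two slices. At z = 9.2: the cube (footprint 24.5×8) is included at this height (area 196.00 mm²); the cylinder at (9.5, 1.5): section is a regular 8-gon, circumradius r=7.5 (area = (8/2)·7.500²·sin(360°/8) = 159.10 mm²); the cone at (9.5, 2.5) contributes a regular 8-gon of circumradius 11.367 (interpolated between r1=12 and r2=11 at t=0.633) (area = (8/2)·11.367²·sin(360°/8) = 365.44 mm²); Combining (union): the regions partially overlap — summed areas 720.53 mm² minus the doubly-counted overlap 318.27 mm² gives 402.27 mm² — area = 402.27 mm². At z = 17.4: the cube is present — its section is the full 24.5×8 rectangle (area 196.00 mm²); the r=7.5 cylinder at (9.5, 1.5) contributes a regular 8-gon of circumradius 7.5 (area = (8/2)·7.500²·sin(360°/8) = 159.10 mm²); the cone at (9.5, 2.5) is not intersected at this z (z outside [3.5, 12.5]); Merging all regions: the regions partially overlap — summed areas 355.10 mm² minus the doubly-counted overlap 98.70 mm² gives 256.40 mm² — area = 256.40 mm². Checking containment: the cross-section at z = 17.4 is a subset of the cross-section at z = 9.2.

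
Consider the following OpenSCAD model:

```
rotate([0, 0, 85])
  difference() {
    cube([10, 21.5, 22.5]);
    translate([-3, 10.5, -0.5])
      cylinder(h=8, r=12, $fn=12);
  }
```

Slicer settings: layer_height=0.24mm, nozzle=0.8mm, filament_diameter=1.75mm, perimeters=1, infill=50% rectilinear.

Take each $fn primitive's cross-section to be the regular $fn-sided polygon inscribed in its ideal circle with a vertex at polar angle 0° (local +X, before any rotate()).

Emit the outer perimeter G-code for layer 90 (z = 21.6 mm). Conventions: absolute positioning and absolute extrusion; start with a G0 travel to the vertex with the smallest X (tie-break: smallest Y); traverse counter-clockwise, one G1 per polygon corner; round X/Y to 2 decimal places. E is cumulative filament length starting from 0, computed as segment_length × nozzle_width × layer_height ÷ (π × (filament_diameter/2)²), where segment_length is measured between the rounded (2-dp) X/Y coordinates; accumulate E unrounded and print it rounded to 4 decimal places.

At z = 21.6 mm: the 10×21.5 cube contributes its full rectangle; the cylinder at (-3, 10.5) does not reach this height (z outside [-0.5, 7.5]); Subtracting the remaining from the first: none of the subtracted shapes is present at this height, so the 10×21.5 cube is unchanged — 1 connected region; (rotated 85° about Z; rotation is an isometry so areas/perimeters/island counts are preserved). The outline is a single polygon with 4 vertices. Extrusion per mm of travel: 0.8 × 0.24 / (π × 0.875²) = 0.079824. Accumulating E over each segment gives final E = 5.0297.

G0 X-21.42 Y1.87 Z21.60
G1 X0.00 Y0.00 E1.7163
G1 X0.87 Y9.96 E2.5144
G1 X-20.55 Y11.84 E4.2308
G1 X-21.42 Y1.87 E5.0297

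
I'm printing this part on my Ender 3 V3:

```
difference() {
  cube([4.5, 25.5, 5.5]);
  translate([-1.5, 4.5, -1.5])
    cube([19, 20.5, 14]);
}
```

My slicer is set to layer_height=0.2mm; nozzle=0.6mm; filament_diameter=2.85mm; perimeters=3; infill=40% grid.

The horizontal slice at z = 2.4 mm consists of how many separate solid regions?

2

At z = 2.4 mm: the cube is present — its section is the full 4.5×25.5 rectangle; the 19×20.5 cube at (-1.5, 4.5) contributes its full rectangle; Taking the first minus the rest: starting from the 4.5×25.5 cube, the 19×20.5 cube at (-1.5, 4.5) partially overlaps it — only the 92.25 mm² overlap (of its 389.50 mm²) is removed, clipping the outline — 2 connected regions. The result has 2 disconnected regions.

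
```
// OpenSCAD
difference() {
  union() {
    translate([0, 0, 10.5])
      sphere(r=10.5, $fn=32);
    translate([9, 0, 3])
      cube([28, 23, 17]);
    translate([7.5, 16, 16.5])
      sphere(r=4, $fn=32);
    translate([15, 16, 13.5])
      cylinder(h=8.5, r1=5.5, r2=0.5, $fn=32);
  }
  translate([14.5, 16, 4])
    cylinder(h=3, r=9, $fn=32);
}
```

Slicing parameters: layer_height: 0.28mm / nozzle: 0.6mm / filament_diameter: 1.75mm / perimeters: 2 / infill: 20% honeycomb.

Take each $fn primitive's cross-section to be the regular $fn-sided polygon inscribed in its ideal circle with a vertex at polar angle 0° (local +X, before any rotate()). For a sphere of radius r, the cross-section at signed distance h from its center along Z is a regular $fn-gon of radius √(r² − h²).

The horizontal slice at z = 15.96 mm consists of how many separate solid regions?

2

At z = 15.96 mm: the r=10.5 sphere slices to a regular 32-gon of circumradius 8.969 (√(r²−h²) with h=5.46 from center); the cube at (9, 0) (footprint 28×23) is included at this height; the sphere at (7.5, 16): section is a regular 32-gon, circumradius = √(r²−h²) = √(4²−0.54²) = 3.963; the cone at (15, 16): at t=0.289 of its height the radius interpolates to r₁+(r₂−r₁)t = 4.053, giving a regular 32-gon of that circumradius; Merging all regions: the regions partially overlap (shared area 64.23 mm²), so overlapping operands fuse into one piece — 2 connected regions; the cylinder at (14.5, 16) does not reach this height (z outside [4, 7]); Taking the first minus the rest: none of the subtracted shapes is present at this height, so that combined region is unchanged — 2 connected regions. The result has 2 disconnected regions.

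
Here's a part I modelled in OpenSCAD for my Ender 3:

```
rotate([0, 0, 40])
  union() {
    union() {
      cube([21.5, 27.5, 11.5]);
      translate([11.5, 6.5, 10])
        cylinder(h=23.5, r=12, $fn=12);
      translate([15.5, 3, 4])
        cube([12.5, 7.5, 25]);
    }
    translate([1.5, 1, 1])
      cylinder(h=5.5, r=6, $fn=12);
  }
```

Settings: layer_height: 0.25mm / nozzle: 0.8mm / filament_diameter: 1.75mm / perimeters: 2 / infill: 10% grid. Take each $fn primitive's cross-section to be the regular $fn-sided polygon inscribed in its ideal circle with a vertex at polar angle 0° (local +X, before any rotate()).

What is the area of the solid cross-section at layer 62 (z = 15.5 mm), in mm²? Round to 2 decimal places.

At z = 15.5 mm: the cube is not intersected at this z (z outside [0, 11.5]); the r=12 cylinder at (11.5, 6.5) gives a regular 12-gon of circumradius 12 (constant along its height) (area = (12/2)·12.000²·sin(360°/12) = 432.00 mm²); the 12.5×7.5 cube at (15.5, 3) contributes its full rectangle (area 93.75 mm²); Combining (union): the regions partially overlap — summed areas 525.75 mm² minus the doubly-counted overlap 56.22 mm² gives 469.53 mm² — area = 469.53 mm²; the cylinder at (1.5, 1) is absent (z outside [1, 6.5]); Merging all regions: only the result so far is present, so the union is just that shape — area = 469.53 mm²; (rotated 40° about Z; rotation is an isometry so areas/perimeters/island counts are preserved). Overall, the cross-section is a single solid region. Net area = 469.53 mm².

469.53 mm²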